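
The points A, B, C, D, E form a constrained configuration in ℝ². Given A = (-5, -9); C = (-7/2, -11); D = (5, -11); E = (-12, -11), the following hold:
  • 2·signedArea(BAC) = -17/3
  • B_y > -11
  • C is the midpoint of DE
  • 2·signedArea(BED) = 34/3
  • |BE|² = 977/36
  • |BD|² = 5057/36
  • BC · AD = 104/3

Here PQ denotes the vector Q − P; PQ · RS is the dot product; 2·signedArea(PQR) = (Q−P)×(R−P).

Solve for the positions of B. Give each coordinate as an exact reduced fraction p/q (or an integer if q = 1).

1. B_x = -41/6  [2·signedArea(BAC) = -17/3 ∩ BC · AD = 104/3]
2. B_y = -31/3  [2·signedArea(BAC) = -17/3 ∩ BC · AD = 104/3]
   → B = (-41/6, -31/3)

B = (-41/6, -31/3)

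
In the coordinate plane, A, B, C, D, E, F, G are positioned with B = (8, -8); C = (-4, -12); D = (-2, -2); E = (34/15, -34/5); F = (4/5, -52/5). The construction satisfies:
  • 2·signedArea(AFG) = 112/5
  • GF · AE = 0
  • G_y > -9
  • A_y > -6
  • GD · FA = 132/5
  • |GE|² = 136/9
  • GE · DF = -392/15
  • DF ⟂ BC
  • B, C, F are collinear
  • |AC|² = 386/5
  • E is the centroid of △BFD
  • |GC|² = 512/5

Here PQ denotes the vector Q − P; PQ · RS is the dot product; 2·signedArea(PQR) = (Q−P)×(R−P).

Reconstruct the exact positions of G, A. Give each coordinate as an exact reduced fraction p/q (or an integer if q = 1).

1. G_x = 28/5  [line -14/5·x + 42/5·y + 448/5 = 0 ∩ |GC|² = 512/5]
2. G_y = -44/5  [line -14/5·x + 42/5·y + 448/5 = 0 ∩ |GC|² = 512/5]
   → G = (28/5, -44/5)
3. A_x = 9/5  [GF · AE = 0 ∩ 2·signedArea(AFG) = 112/5]
4. A_y = -27/5  [GF · AE = 0 ∩ 2·signedArea(AFG) = 112/5]
   → A = (9/5, -27/5)

A = (9/5, -27/5)
G = (28/5, -44/5)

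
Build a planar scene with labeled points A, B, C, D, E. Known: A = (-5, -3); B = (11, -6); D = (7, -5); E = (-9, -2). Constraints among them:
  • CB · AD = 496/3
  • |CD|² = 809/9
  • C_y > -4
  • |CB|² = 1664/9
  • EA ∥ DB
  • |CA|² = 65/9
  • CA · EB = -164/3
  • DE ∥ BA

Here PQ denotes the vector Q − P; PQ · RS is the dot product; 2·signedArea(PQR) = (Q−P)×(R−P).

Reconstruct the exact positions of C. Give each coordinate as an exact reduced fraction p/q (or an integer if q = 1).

1. C_x = -7/3  [CB · AD = 496/3 ∩ CA · EB = -164/3]
2. C_y = -10/3  [CB · AD = 496/3 ∩ CA · EB = -164/3]
   → C = (-7/3, -10/3)

C = (-7/3, -10/3)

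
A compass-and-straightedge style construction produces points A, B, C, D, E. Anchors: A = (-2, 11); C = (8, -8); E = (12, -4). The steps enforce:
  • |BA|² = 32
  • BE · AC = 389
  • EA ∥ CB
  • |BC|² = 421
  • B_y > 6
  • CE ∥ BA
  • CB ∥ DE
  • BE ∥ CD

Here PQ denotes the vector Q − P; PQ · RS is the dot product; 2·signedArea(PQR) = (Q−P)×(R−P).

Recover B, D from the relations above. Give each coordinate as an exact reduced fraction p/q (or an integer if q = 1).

B = (-6, 7)
D = (26, -19)

1. B_x = -6  [CE ∥ BA ∩ EA ∥ CB]
2. B_y = 7  [CE ∥ BA ∩ EA ∥ CB]
   → B = (-6, 7)
3. D_x = 26  [CB ∥ DE ∩ BE ∥ CD]
4. D_y = -19  [CB ∥ DE ∩ BE ∥ CD]
   → D = (26, -19)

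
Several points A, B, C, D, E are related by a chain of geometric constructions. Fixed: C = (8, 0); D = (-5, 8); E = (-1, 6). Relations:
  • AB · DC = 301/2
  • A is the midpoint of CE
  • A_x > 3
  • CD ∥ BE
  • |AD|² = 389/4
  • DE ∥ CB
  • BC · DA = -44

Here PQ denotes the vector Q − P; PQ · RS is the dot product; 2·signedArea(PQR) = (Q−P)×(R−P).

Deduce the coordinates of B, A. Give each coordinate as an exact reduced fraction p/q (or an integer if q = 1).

1. B_x = 12  [CD ∥ BE ∩ DE ∥ CB]
2. B_y = -2  [CD ∥ BE ∩ DE ∥ CB]
   → B = (12, -2)
3. A_x = 7/2  [A is the midpoint of CE]
4. A_y = 3  [A is the midpoint of CE]
   → A = (7/2, 3)

A = (7/2, 3)
B = (12, -2)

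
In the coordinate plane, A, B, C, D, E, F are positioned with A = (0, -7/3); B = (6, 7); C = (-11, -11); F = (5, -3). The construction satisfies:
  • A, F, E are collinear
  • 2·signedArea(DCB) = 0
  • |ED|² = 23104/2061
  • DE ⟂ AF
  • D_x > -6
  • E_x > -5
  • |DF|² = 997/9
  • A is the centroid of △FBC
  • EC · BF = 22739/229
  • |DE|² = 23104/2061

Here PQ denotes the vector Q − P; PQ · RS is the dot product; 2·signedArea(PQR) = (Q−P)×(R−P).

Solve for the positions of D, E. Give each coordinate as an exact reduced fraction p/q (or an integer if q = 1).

D = (-16/3, -5)
E = (-1120/229, -385/229)

1. E_x = -1120/229  [A, F, E are collinear ∩ EC · BF = 22739/229]
2. E_y = -385/229  [A, F, E are collinear ∩ EC · BF = 22739/229]
   → E = (-1120/229, -385/229)
3. D_x = -16/3  [2·signedArea(DCB) = 0 ∩ DE ⟂ AF]
4. D_y = -5  [2·signedArea(DCB) = 0 ∩ DE ⟂ AF]
   → D = (-16/3, -5)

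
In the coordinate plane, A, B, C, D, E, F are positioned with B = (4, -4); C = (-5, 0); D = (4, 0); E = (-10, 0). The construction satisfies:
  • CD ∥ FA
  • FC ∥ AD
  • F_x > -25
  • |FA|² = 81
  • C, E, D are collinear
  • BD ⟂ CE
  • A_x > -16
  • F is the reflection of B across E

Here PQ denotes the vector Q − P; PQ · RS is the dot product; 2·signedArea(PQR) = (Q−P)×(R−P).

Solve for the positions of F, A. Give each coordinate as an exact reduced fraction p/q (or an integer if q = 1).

A = (-15, 4)
F = (-24, 4)

1. F_x = -24  [F is the reflection of B across E]
2. F_y = 4  [F is the reflection of B across E]
   → F = (-24, 4)
3. A_x = -15  [FC ∥ AD ∩ CD ∥ FA]
4. A_y = 4  [FC ∥ AD ∩ CD ∥ FA]
   → A = (-15, 4)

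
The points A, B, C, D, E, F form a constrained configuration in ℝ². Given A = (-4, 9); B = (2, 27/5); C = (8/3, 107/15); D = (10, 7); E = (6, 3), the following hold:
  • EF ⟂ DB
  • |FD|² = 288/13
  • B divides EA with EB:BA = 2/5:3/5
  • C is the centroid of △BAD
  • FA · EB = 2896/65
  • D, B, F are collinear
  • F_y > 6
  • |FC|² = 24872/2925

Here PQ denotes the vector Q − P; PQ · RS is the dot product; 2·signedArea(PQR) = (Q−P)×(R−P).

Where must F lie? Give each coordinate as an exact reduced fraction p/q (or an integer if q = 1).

F = (70/13, 79/13)

1. F_x = 70/13  [D, B, F are collinear ∩ EF ⟂ DB]
2. F_y = 79/13  [D, B, F are collinear ∩ EF ⟂ DB]
   → F = (70/13, 79/13)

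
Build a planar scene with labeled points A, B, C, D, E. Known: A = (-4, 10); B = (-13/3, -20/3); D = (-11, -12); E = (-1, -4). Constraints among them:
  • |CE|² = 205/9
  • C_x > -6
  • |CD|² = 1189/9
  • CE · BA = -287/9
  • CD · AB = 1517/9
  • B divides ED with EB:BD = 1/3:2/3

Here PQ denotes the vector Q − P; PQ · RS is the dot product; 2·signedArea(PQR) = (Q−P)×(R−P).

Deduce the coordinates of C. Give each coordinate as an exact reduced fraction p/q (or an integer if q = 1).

C = (-16/3, -2)

1. C_x = -16/3  [line 1/3·x + 50/3·y + 316/9 = 0 ∩ |CD|² = 1189/9]
2. C_y = -2  [line 1/3·x + 50/3·y + 316/9 = 0 ∩ |CD|² = 1189/9]
   → C = (-16/3, -2)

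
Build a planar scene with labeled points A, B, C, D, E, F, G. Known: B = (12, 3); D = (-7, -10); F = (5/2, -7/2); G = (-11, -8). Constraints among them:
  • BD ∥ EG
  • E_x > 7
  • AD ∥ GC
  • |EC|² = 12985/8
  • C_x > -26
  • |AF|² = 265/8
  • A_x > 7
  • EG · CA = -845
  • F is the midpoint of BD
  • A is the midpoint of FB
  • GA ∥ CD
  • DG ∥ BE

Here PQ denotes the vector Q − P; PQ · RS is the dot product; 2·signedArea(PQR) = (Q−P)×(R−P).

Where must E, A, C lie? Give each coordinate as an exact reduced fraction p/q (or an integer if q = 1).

1. E_x = 8  [BD ∥ EG ∩ DG ∥ BE]
2. E_y = 5  [BD ∥ EG ∩ DG ∥ BE]
   → E = (8, 5)
3. A_x = 29/4  [A is the midpoint of FB]
4. A_y = -1/4  [A is the midpoint of FB]
   → A = (29/4, -1/4)
5. C_x = -101/4  [GA ∥ CD ∩ AD ∥ GC]
6. C_y = -71/4  [GA ∥ CD ∩ AD ∥ GC]
   → C = (-101/4, -71/4)

A = (29/4, -1/4)
C = (-101/4, -71/4)
E = (8, 5)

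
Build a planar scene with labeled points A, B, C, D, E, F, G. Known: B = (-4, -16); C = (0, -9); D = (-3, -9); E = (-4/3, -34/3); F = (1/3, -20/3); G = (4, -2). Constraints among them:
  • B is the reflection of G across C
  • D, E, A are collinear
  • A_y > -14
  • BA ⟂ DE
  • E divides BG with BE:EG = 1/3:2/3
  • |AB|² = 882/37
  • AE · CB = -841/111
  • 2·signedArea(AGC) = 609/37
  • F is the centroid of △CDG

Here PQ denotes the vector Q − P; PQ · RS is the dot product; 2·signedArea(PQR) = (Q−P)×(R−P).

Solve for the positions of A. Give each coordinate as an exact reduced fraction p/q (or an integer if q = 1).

A = (-1/37, -487/37)

1. A_x = -1/37  [D, E, A are collinear ∩ BA ⟂ DE]
2. A_y = -487/37  [D, E, A are collinear ∩ BA ⟂ DE]
   → A = (-1/37, -487/37)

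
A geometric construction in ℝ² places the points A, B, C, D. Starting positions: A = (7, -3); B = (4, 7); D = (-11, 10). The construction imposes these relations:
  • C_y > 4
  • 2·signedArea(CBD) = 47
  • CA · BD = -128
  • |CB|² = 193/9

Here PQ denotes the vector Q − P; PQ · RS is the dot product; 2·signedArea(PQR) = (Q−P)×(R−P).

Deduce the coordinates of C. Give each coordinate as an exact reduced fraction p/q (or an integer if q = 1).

1. C_x = 0  [2·signedArea(CBD) = 47 ∩ CA · BD = -128]
2. C_y = 14/3  [2·signedArea(CBD) = 47 ∩ CA · BD = -128]
   → C = (0, 14/3)

C = (0, 14/3)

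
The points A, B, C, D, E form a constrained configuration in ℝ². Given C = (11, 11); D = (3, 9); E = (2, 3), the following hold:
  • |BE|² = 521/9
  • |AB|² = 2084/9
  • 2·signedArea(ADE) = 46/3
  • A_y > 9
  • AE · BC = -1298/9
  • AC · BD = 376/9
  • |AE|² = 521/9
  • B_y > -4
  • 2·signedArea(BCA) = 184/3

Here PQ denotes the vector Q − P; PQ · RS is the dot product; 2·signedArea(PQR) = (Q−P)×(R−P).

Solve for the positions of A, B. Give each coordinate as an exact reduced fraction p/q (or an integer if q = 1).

A = (17/3, 29/3)
B = (-5/3, -11/3)

1. A_x = 17/3  [line 6·x + -1·y + -73/3 = 0 ∩ |AE|² = 521/9]
2. A_y = 29/3  [line 6·x + -1·y + -73/3 = 0 ∩ |AE|² = 521/9]
   → A = (17/3, 29/3)
3. B_x = -5/3  [AC · BD = 376/9 ∩ 2·signedArea(BCA) = 184/3]
4. B_y = -11/3  [AC · BD = 376/9 ∩ 2·signedArea(BCA) = 184/3]
   → B = (-5/3, -11/3)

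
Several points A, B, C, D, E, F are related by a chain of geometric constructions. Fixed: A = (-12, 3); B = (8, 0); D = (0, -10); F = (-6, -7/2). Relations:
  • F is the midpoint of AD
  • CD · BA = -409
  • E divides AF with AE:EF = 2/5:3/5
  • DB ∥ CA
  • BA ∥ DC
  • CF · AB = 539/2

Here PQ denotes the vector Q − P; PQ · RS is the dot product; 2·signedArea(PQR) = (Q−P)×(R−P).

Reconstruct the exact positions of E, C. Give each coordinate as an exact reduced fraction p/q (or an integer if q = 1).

C = (-20, -7)
E = (-48/5, 2/5)

1. E_x = -48/5  [E divides AF with AE:EF = 2/5:3/5]
2. E_y = 2/5  [E divides AF with AE:EF = 2/5:3/5]
   → E = (-48/5, 2/5)
3. C_x = -20  [DB ∥ CA ∩ BA ∥ DC]
4. C_y = -7  [DB ∥ CA ∩ BA ∥ DC]
   → C = (-20, -7)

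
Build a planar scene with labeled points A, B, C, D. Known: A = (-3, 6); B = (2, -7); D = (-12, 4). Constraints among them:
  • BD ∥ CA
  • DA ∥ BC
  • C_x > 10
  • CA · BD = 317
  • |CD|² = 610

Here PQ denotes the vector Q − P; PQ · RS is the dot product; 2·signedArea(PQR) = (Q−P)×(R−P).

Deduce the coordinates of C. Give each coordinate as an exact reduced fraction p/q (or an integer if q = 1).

1. C_x = 11  [BD ∥ CA ∩ DA ∥ BC]
2. C_y = -5  [BD ∥ CA ∩ DA ∥ BC]
   → C = (11, -5)

C = (11, -5)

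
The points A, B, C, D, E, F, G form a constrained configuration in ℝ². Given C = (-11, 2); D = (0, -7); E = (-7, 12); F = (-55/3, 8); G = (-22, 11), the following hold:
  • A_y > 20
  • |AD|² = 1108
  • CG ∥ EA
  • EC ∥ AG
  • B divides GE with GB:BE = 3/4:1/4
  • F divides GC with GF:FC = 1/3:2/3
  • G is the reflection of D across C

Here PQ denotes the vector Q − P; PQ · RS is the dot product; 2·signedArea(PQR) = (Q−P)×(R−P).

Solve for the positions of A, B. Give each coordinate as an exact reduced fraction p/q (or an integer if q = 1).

A = (-18, 21)
B = (-43/4, 47/4)

1. A_x = -18  [EC ∥ AG ∩ CG ∥ EA]
2. A_y = 21  [EC ∥ AG ∩ CG ∥ EA]
   → A = (-18, 21)
3. B_x = -43/4  [B divides GE with GB:BE = 3/4:1/4]
4. B_y = 47/4  [B divides GE with GB:BE = 3/4:1/4]
   → B = (-43/4, 47/4)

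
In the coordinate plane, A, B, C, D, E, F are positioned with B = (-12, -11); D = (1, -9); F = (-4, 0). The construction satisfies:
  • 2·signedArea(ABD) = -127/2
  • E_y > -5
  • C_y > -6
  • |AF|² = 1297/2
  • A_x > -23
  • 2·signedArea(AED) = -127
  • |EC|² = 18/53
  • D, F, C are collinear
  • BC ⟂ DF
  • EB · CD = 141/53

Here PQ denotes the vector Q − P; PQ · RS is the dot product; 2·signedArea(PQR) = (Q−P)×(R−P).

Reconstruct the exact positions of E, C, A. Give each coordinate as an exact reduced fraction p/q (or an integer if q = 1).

A = (-45/2, -35/2)
C = (-129/106, -531/106)
E = (-3/2, -9/2)

1. C_x = -129/106  [D, F, C are collinear ∩ BC ⟂ DF]
2. C_y = -531/106  [D, F, C are collinear ∩ BC ⟂ DF]
   → C = (-129/106, -531/106)
3. E_x = -3/2  [line -235/106·x + 423/106·y + 1551/106 = 0 ∩ |EC|² = 18/53]
4. E_y = -9/2  [line -235/106·x + 423/106·y + 1551/106 = 0 ∩ |EC|² = 18/53]
   → E = (-3/2, -9/2)
5. A_x = -45/2  [2·signedArea(ABD) = -127/2 ∩ 2·signedArea(AED) = -127]
6. A_y = -35/2  [2·signedArea(ABD) = -127/2 ∩ 2·signedArea(AED) = -127]
   → A = (-45/2, -35/2)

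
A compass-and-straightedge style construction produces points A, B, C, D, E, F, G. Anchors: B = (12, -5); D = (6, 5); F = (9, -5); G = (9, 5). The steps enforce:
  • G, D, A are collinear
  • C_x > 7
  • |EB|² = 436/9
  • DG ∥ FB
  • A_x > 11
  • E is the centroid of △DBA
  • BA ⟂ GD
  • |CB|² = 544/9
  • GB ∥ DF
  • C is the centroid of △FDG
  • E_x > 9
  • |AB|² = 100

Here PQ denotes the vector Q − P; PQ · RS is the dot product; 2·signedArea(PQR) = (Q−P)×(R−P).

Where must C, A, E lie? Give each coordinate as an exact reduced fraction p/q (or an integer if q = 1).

A = (12, 5)
C = (8, 5/3)
E = (10, 5/3)

1. C_x = 8  [C is the centroid of △FDG]
2. C_y = 5/3  [C is the centroid of △FDG]
   → C = (8, 5/3)
3. A_x = 12  [G, D, A are collinear ∩ BA ⟂ GD]
4. A_y = 5  [G, D, A are collinear ∩ BA ⟂ GD]
   → A = (12, 5)
5. E_x = 10  [E is the centroid of △DBA]
6. E_y = 5/3  [E is the centroid of △DBA]
   → E = (10, 5/3)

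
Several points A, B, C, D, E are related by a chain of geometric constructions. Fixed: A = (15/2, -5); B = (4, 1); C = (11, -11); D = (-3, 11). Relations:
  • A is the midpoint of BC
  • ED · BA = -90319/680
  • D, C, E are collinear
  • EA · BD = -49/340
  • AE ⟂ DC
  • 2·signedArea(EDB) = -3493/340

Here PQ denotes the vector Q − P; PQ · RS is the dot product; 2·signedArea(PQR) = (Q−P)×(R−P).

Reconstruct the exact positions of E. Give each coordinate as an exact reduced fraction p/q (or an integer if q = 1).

E = (2473/340, -1749/340)

1. E_x = 2473/340  [D, C, E are collinear ∩ AE ⟂ DC]
2. E_y = -1749/340  [D, C, E are collinear ∩ AE ⟂ DC]
   → E = (2473/340, -1749/340)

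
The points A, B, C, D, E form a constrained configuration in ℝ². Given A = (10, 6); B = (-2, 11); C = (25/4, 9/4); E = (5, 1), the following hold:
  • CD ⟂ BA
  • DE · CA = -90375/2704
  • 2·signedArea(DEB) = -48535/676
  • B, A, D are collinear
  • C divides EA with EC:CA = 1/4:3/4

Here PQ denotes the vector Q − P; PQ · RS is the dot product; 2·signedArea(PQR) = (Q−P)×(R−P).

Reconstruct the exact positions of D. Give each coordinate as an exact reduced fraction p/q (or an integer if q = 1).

D = (1375/169, 4581/676)

1. D_x = 1375/169  [B, A, D are collinear ∩ CD ⟂ BA]
2. D_y = 4581/676  [B, A, D are collinear ∩ CD ⟂ BA]
   → D = (1375/169, 4581/676)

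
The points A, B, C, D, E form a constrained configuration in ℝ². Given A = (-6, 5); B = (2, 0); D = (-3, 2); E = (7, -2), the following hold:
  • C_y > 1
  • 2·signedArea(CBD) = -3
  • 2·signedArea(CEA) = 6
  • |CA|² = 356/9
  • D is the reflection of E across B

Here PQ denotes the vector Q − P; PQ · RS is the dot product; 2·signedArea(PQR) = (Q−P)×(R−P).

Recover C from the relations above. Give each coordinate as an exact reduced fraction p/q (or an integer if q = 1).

1. C_x = -2/3  [2·signedArea(CBD) = -3 ∩ 2·signedArea(CEA) = 6]
2. C_y = 5/3  [2·signedArea(CBD) = -3 ∩ 2·signedArea(CEA) = 6]
   → C = (-2/3, 5/3)

C = (-2/3, 5/3)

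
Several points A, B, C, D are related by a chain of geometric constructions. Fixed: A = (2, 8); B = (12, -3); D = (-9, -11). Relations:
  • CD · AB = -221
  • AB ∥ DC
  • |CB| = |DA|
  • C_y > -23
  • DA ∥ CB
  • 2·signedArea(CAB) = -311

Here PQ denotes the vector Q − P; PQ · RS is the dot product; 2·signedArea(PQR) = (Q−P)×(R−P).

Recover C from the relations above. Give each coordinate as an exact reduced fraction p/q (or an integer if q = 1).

1. C_x = 1  [DA ∥ CB ∩ AB ∥ DC]
2. C_y = -22  [DA ∥ CB ∩ AB ∥ DC]
   → C = (1, -22)

C = (1, -22)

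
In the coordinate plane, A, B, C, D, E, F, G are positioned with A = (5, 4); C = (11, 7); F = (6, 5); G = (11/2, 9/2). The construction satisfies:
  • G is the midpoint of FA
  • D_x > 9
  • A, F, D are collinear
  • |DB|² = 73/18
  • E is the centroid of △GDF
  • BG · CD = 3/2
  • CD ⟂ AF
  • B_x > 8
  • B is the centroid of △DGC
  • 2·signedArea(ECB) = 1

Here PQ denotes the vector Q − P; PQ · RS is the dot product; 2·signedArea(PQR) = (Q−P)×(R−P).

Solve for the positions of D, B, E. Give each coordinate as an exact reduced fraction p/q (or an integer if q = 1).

B = (26/3, 20/3)
D = (19/2, 17/2)
E = (7, 6)

1. D_x = 19/2  [A, F, D are collinear ∩ CD ⟂ AF]
2. D_y = 17/2  [A, F, D are collinear ∩ CD ⟂ AF]
   → D = (19/2, 17/2)
3. B_x = 26/3  [B is the centroid of △DGC]
4. B_y = 20/3  [B is the centroid of △DGC]
   → B = (26/3, 20/3)
5. E_x = 7  [E is the centroid of △GDF]
6. E_y = 6  [E is the centroid of △GDF]
   → E = (7, 6)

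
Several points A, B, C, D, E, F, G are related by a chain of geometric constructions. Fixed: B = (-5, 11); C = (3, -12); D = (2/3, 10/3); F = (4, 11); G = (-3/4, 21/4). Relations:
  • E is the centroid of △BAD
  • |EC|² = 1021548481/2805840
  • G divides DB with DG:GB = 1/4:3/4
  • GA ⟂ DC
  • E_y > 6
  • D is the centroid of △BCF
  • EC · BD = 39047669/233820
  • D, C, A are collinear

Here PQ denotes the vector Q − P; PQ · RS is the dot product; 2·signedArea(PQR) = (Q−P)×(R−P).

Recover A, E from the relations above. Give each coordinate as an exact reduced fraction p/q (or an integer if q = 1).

1. A_x = 3027/8660  [D, C, A are collinear ∩ GA ⟂ DC]
2. A_y = 23457/4330  [D, C, A are collinear ∩ GA ⟂ DC]
   → A = (3027/8660, 23457/4330)
3. E_x = -103499/77940  [E is the centroid of △BAD]
4. E_y = 256561/38970  [E is the centroid of △BAD]
   → E = (-103499/77940, 256561/38970)

A = (3027/8660, 23457/4330)
E = (-103499/77940, 256561/38970)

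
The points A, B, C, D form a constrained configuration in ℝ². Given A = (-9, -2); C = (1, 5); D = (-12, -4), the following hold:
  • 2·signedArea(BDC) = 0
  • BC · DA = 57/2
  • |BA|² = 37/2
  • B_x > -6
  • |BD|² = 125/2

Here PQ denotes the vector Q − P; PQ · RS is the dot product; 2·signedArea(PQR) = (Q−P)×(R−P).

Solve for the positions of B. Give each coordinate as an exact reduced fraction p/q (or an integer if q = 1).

1. B_x = -11/2  [2·signedArea(BDC) = 0 ∩ BC · DA = 57/2]
2. B_y = 1/2  [2·signedArea(BDC) = 0 ∩ BC · DA = 57/2]
   → B = (-11/2, 1/2)

B = (-11/2, 1/2)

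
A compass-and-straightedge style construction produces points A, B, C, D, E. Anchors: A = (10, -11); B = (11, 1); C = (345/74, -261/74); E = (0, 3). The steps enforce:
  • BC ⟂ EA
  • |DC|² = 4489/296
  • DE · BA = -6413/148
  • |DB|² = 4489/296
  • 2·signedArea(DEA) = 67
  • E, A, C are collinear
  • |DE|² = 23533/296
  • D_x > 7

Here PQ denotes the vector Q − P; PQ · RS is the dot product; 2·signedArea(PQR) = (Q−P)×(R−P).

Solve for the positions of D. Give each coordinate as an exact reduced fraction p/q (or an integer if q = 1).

D = (1159/148, -187/148)

1. D_x = 1159/148  [2·signedArea(DEA) = 67 ∩ DE · BA = -6413/148]
2. D_y = -187/148  [2·signedArea(DEA) = 67 ∩ DE · BA = -6413/148]
   → D = (1159/148, -187/148)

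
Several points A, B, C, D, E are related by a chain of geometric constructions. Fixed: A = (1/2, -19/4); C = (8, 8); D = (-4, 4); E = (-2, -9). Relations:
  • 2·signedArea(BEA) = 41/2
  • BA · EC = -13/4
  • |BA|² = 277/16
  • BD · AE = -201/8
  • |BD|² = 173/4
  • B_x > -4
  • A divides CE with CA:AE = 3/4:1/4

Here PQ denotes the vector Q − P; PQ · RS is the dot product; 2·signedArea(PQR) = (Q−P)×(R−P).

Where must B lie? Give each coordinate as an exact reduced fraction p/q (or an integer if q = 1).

1. B_x = -3  [BA · EC = -13/4 ∩ 2·signedArea(BEA) = 41/2]
2. B_y = -5/2  [BA · EC = -13/4 ∩ 2·signedArea(BEA) = 41/2]
   → B = (-3, -5/2)

B = (-3, -5/2)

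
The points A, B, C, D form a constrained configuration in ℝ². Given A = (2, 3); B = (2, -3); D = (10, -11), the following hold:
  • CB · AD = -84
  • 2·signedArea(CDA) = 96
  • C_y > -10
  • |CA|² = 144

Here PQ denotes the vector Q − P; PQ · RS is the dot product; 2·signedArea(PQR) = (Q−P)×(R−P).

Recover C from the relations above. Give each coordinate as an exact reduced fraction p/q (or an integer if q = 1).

1. C_x = 2  [CB · AD = -84 ∩ 2·signedArea(CDA) = 96]
2. C_y = -9  [CB · AD = -84 ∩ 2·signedArea(CDA) = 96]
   → C = (2, -9)

C = (2, -9)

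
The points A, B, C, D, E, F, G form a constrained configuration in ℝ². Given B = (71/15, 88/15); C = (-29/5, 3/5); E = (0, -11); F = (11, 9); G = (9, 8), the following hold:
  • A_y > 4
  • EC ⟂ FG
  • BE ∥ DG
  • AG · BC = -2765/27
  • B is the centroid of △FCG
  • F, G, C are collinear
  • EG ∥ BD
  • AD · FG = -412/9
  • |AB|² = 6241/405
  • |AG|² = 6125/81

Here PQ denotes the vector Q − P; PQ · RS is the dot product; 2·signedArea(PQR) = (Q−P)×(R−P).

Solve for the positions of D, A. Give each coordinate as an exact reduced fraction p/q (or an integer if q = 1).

A = (11/9, 37/9)
D = (206/15, 373/15)

1. D_x = 206/15  [BE ∥ DG ∩ EG ∥ BD]
2. D_y = 373/15  [BE ∥ DG ∩ EG ∥ BD]
   → D = (206/15, 373/15)
3. A_x = 11/9  [line 2·x + 1·y + -59/9 = 0 ∩ |AG|² = 6125/81]
4. A_y = 37/9  [line 2·x + 1·y + -59/9 = 0 ∩ |AG|² = 6125/81]
   → A = (11/9, 37/9)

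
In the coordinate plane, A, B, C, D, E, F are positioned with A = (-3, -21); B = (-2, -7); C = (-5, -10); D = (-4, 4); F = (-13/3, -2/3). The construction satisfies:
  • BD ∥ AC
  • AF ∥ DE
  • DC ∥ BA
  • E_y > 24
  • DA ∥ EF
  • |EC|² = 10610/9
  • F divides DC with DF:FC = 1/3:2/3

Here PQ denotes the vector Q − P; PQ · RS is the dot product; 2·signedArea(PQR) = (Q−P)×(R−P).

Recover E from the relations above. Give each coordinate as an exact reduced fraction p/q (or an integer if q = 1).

E = (-16/3, 73/3)

1. E_x = -16/3  [DA ∥ EF ∩ AF ∥ DE]
2. E_y = 73/3  [DA ∥ EF ∩ AF ∥ DE]
   → E = (-16/3, 73/3)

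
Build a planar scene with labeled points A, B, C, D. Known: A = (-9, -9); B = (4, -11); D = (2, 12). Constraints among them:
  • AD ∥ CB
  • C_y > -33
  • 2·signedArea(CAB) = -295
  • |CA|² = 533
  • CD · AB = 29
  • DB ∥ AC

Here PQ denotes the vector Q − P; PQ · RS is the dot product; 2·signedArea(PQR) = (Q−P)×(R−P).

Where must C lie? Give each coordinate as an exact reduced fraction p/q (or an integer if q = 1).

C = (-7, -32)

1. C_x = -7  [AD ∥ CB ∩ DB ∥ AC]
2. C_y = -32  [AD ∥ CB ∩ DB ∥ AC]
   → C = (-7, -32)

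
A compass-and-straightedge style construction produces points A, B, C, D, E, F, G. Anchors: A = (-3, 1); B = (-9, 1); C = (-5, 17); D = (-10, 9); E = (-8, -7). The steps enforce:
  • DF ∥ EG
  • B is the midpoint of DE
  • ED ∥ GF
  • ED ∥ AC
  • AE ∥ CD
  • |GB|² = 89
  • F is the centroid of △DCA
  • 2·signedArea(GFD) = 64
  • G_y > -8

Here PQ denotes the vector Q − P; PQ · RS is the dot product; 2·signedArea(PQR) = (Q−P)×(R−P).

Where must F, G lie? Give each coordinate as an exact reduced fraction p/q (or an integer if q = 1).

F = (-6, 9)
G = (-4, -7)

1. F_x = -6  [F is the centroid of △DCA]
2. F_y = 9  [F is the centroid of △DCA]
   → F = (-6, 9)
3. G_x = -4  [ED ∥ GF ∩ DF ∥ EG]
4. G_y = -7  [ED ∥ GF ∩ DF ∥ EG]
   → G = (-4, -7)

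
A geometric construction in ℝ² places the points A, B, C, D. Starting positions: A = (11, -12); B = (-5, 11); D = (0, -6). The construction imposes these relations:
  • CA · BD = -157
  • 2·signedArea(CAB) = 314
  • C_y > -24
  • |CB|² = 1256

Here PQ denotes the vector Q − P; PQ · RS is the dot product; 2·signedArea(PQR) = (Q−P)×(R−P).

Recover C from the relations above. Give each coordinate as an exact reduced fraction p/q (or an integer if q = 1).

1. C_x = 5  [CA · BD = -157 ∩ 2·signedArea(CAB) = 314]
2. C_y = -23  [CA · BD = -157 ∩ 2·signedArea(CAB) = 314]
   → C = (5, -23)

C = (5, -23)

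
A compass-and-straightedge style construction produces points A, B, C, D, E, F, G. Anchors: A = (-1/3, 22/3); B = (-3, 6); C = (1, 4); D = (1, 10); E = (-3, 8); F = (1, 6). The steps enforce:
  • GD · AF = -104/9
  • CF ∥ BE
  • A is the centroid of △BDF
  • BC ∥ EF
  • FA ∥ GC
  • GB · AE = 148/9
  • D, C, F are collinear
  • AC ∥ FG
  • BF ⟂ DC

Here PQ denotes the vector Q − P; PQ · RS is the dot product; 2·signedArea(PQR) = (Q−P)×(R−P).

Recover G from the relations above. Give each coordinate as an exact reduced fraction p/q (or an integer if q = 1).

G = (7/3, 8/3)

1. G_x = 7/3  [FA ∥ GC ∩ AC ∥ FG]
2. G_y = 8/3  [FA ∥ GC ∩ AC ∥ FG]
   → G = (7/3, 8/3)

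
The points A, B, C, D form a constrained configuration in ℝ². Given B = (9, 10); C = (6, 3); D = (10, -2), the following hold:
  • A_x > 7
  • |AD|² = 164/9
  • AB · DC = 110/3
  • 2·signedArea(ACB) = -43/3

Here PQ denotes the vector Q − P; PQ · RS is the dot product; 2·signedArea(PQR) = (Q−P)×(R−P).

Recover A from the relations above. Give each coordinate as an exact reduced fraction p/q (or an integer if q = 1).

1. A_x = 22/3  [AB · DC = 110/3 ∩ 2·signedArea(ACB) = -43/3]
2. A_y = 4/3  [AB · DC = 110/3 ∩ 2·signedArea(ACB) = -43/3]
   → A = (22/3, 4/3)

A = (22/3, 4/3)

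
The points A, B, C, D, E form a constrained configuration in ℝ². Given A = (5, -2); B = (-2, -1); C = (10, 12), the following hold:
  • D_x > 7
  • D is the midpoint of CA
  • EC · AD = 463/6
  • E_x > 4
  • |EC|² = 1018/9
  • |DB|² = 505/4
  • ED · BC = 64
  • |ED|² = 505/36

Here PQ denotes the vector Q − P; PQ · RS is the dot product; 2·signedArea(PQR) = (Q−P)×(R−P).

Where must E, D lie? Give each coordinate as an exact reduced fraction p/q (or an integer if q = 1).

1. D_x = 15/2  [D is the midpoint of CA]
2. D_y = 5  [D is the midpoint of CA]
   → D = (15/2, 5)
3. E_x = 13/3  [ED · BC = 64 ∩ EC · AD = 463/6]
4. E_y = 3  [ED · BC = 64 ∩ EC · AD = 463/6]
   → E = (13/3, 3)

D = (15/2, 5)
E = (13/3, 3)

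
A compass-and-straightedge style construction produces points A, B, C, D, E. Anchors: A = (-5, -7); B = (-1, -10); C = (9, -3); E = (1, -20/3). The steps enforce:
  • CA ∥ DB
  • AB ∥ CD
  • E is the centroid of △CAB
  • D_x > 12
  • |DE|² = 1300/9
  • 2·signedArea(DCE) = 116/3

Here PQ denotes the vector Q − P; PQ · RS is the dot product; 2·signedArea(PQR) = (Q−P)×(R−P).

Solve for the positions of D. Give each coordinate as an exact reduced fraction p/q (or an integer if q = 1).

1. D_x = 13  [CA ∥ DB ∩ AB ∥ CD]
2. D_y = -6  [CA ∥ DB ∩ AB ∥ CD]
   → D = (13, -6)

D = (13, -6)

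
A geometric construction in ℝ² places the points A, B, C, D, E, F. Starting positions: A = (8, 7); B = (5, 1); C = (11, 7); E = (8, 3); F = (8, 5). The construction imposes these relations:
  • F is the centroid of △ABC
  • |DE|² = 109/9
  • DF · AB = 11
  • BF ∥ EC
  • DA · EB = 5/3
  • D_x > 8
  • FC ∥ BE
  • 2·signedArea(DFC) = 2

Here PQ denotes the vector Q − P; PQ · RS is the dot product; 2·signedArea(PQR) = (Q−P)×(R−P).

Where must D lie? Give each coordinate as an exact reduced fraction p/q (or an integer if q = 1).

1. D_x = 9  [DF · AB = 11 ∩ DA · EB = 5/3]
2. D_y = 19/3  [DF · AB = 11 ∩ DA · EB = 5/3]
   → D = (9, 19/3)

D = (9, 19/3)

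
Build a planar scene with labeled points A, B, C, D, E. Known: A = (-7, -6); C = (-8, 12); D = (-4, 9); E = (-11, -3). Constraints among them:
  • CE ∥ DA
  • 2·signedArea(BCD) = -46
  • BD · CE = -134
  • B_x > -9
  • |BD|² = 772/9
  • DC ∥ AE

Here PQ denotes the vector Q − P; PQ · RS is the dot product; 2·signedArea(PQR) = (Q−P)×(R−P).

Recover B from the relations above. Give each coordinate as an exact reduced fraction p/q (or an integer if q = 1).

1. B_x = -26/3  [2·signedArea(BCD) = -46 ∩ BD · CE = -134]
2. B_y = 1  [2·signedArea(BCD) = -46 ∩ BD · CE = -134]
   → B = (-26/3, 1)

B = (-26/3, 1)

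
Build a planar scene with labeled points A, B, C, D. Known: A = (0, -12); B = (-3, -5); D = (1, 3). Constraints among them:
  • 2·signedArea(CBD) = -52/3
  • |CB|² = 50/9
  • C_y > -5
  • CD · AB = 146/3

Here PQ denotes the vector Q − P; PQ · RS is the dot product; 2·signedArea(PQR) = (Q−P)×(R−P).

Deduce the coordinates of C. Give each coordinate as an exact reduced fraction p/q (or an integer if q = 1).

C = (-2/3, -14/3)

1. C_x = -2/3  [2·signedArea(CBD) = -52/3 ∩ CD · AB = 146/3]
2. C_y = -14/3  [2·signedArea(CBD) = -52/3 ∩ CD · AB = 146/3]
   → C = (-2/3, -14/3)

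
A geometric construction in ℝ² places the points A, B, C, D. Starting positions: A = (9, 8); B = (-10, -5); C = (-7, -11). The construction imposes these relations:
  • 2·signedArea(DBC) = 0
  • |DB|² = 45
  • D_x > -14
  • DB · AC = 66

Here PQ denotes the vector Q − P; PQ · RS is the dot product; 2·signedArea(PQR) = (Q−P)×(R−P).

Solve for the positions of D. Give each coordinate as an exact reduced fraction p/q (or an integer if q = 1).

1. D_x = -13  [2·signedArea(DBC) = 0 ∩ DB · AC = 66]
2. D_y = 1  [2·signedArea(DBC) = 0 ∩ DB · AC = 66]
   → D = (-13, 1)

D = (-13, 1)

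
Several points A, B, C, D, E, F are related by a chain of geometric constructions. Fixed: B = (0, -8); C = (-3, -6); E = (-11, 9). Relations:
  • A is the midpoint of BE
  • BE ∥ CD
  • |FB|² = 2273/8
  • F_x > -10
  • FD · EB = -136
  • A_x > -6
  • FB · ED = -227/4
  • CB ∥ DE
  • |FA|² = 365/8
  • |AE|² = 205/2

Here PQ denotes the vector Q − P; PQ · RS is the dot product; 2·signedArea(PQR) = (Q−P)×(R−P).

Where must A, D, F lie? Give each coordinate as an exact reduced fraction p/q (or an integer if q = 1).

1. A_x = -11/2  [A is the midpoint of BE]
2. A_y = 1/2  [A is the midpoint of BE]
   → A = (-11/2, 1/2)
3. D_x = -14  [CB ∥ DE ∩ BE ∥ CD]
4. D_y = 11  [CB ∥ DE ∩ BE ∥ CD]
   → D = (-14, 11)
5. F_x = -39/4  [FD · EB = -136 ∩ FB · ED = -227/4]
6. F_y = 23/4  [FD · EB = -136 ∩ FB · ED = -227/4]
   → F = (-39/4, 23/4)

A = (-11/2, 1/2)
D = (-14, 11)
F = (-39/4, 23/4)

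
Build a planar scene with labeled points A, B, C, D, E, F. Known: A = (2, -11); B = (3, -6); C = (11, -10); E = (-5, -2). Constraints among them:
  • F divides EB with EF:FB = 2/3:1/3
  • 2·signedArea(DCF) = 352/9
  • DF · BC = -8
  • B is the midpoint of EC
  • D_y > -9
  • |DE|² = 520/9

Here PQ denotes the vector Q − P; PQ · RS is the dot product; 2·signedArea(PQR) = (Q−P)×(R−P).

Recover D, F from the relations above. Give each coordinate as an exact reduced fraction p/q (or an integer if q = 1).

D = (-1/3, -8)
F = (1/3, -14/3)

1. F_x = 1/3  [F divides EB with EF:FB = 2/3:1/3]
2. F_y = -14/3  [F divides EB with EF:FB = 2/3:1/3]
   → F = (1/3, -14/3)
3. D_x = -1/3  [DF · BC = -8 ∩ 2·signedArea(DCF) = 352/9]
4. D_y = -8  [DF · BC = -8 ∩ 2·signedArea(DCF) = 352/9]
   → D = (-1/3, -8)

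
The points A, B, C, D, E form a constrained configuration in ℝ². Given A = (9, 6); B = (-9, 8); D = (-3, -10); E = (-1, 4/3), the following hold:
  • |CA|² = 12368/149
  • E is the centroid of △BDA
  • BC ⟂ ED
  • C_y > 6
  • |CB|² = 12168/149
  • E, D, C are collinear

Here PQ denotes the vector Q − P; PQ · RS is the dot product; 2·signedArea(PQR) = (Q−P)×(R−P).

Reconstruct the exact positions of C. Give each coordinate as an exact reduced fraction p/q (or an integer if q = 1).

1. C_x = -15/149  [E, D, C are collinear ∩ BC ⟂ ED]
2. C_y = 958/149  [E, D, C are collinear ∩ BC ⟂ ED]
   → C = (-15/149, 958/149)

C = (-15/149, 958/149)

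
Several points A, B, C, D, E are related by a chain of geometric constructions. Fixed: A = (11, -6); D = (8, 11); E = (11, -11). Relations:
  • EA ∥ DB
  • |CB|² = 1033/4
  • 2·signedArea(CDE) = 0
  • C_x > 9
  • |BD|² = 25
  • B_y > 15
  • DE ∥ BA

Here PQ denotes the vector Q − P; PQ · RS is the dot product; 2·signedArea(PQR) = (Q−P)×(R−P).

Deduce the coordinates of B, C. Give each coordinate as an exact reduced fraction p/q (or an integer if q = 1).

1. B_x = 8  [DE ∥ BA ∩ EA ∥ DB]
2. B_y = 16  [DE ∥ BA ∩ EA ∥ DB]
   → B = (8, 16)
3. C_x = 19/2  [line 22·x + 3·y + -209 = 0 ∩ |CB|² = 1033/4]
4. C_y = 0  [line 22·x + 3·y + -209 = 0 ∩ |CB|² = 1033/4]
   → C = (19/2, 0)

B = (8, 16)
C = (19/2, 0)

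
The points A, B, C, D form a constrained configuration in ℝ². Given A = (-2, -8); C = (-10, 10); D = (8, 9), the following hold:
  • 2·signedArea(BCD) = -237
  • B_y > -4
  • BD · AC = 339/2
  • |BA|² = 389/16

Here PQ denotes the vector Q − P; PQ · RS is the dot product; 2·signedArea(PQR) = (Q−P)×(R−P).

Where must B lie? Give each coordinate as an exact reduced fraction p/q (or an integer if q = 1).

B = (1/2, -15/4)

1. B_x = 1/2  [BD · AC = 339/2 ∩ 2·signedArea(BCD) = -237]
2. B_y = -15/4  [BD · AC = 339/2 ∩ 2·signedArea(BCD) = -237]
   → B = (1/2, -15/4)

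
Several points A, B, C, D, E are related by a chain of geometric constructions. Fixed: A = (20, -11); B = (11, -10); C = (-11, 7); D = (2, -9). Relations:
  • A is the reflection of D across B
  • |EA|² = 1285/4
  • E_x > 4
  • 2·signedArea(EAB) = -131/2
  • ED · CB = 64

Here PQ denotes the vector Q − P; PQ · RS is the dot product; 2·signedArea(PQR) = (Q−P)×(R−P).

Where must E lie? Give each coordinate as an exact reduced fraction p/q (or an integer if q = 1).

1. E_x = 9/2  [2·signedArea(EAB) = -131/2 ∩ ED · CB = 64]
2. E_y = -2  [2·signedArea(EAB) = -131/2 ∩ ED · CB = 64]
   → E = (9/2, -2)

E = (9/2, -2)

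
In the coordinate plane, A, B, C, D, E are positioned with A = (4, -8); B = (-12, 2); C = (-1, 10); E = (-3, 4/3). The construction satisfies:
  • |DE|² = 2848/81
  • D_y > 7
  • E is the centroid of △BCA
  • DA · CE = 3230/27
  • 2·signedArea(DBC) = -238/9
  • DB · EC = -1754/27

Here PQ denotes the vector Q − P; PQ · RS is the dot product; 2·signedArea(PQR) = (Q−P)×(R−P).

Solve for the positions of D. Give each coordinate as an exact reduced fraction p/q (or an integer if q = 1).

D = (-5/3, 64/9)

1. D_x = -5/3  [DB · EC = -1754/27 ∩ 2·signedArea(DBC) = -238/9]
2. D_y = 64/9  [DB · EC = -1754/27 ∩ 2·signedArea(DBC) = -238/9]
   → D = (-5/3, 64/9)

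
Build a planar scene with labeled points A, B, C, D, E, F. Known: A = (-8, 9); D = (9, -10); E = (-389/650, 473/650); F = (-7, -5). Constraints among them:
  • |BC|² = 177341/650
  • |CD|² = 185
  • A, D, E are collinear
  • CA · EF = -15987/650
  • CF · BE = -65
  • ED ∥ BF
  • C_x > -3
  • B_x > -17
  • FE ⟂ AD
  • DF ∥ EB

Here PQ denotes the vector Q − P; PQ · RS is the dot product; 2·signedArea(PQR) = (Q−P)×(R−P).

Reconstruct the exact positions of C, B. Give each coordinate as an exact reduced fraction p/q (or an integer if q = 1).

1. B_x = -10789/650  [ED ∥ BF ∩ DF ∥ EB]
2. B_y = 3723/650  [ED ∥ BF ∩ DF ∥ EB]
   → B = (-10789/650, 3723/650)
3. C_x = -2  [CF · BE = -65 ∩ CA · EF = -15987/650]
4. C_y = -2  [CF · BE = -65 ∩ CA · EF = -15987/650]
   → C = (-2, -2)

B = (-10789/650, 3723/650)
C = (-2, -2)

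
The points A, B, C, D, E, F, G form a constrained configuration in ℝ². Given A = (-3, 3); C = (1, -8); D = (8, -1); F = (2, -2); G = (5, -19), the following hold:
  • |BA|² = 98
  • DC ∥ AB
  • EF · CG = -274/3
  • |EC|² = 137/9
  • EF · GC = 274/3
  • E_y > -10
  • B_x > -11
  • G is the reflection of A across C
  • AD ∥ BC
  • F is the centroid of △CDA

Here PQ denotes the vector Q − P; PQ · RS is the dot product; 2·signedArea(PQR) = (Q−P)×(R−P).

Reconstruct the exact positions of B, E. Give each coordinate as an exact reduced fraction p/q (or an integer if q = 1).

B = (-10, -4)
E = (14/3, -28/3)

1. B_x = -10  [AD ∥ BC ∩ DC ∥ AB]
2. B_y = -4  [AD ∥ BC ∩ DC ∥ AB]
   → B = (-10, -4)
3. E_x = 14/3  [line 4·x + -11·y + -364/3 = 0 ∩ |EC|² = 137/9]
4. E_y = -28/3  [line 4·x + -11·y + -364/3 = 0 ∩ |EC|² = 137/9]
   → E = (14/3, -28/3)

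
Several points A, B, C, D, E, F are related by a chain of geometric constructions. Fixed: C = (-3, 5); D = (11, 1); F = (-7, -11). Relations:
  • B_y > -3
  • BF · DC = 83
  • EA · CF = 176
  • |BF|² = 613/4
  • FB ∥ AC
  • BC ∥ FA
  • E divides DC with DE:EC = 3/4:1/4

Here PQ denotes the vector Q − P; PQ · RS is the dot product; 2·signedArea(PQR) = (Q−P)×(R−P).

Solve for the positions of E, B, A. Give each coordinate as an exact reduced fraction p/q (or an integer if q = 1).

1. E_x = 1/2  [E divides DC with DE:EC = 3/4:1/4]
2. E_y = 4  [E divides DC with DE:EC = 3/4:1/4]
   → E = (1/2, 4)
3. B_x = 3/2  [line 14·x + -4·y + -29 = 0 ∩ |BF|² = 613/4]
4. B_y = -2  [line 14·x + -4·y + -29 = 0 ∩ |BF|² = 613/4]
   → B = (3/2, -2)
5. A_x = -23/2  [FB ∥ AC ∩ BC ∥ FA]
6. A_y = -4  [FB ∥ AC ∩ BC ∥ FA]
   → A = (-23/2, -4)

A = (-23/2, -4)
B = (3/2, -2)
E = (1/2, 4)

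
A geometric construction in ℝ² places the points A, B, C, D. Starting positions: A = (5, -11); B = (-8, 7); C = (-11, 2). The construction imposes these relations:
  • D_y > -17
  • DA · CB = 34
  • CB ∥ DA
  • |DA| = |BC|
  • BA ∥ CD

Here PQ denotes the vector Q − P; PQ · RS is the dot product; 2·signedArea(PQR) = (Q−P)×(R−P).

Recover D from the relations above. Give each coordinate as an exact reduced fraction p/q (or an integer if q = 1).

1. D_x = 2  [CB ∥ DA ∩ BA ∥ CD]
2. D_y = -16  [CB ∥ DA ∩ BA ∥ CD]
   → D = (2, -16)

D = (2, -16)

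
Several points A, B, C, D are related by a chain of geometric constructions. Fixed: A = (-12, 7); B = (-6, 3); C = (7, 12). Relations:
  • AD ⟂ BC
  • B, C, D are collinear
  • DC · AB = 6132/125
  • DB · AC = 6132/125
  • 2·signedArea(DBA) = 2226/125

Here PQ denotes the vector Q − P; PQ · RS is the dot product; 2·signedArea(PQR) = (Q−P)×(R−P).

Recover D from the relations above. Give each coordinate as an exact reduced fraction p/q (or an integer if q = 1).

D = (-1023/125, 186/125)

1. D_x = -1023/125  [B, C, D are collinear ∩ AD ⟂ BC]
2. D_y = 186/125  [B, C, D are collinear ∩ AD ⟂ BC]
   → D = (-1023/125, 186/125)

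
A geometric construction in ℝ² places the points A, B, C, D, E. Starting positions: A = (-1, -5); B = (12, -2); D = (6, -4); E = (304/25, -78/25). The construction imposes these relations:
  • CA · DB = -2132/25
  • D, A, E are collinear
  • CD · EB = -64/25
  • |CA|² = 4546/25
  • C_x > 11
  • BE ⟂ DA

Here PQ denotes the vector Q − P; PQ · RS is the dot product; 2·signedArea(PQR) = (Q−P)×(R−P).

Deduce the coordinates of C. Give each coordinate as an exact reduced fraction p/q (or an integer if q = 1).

C = (296/25, -22/25)

1. C_x = 296/25  [CD · EB = -64/25 ∩ CA · DB = -2132/25]
2. C_y = -22/25  [CD · EB = -64/25 ∩ CA · DB = -2132/25]
   → C = (296/25, -22/25)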